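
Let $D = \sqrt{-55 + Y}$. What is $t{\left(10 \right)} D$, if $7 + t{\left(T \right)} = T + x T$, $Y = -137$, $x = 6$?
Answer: $504 i \sqrt{3} \approx 872.95 i$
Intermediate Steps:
$t{\left(T \right)} = -7 + 7 T$ ($t{\left(T \right)} = -7 + \left(T + 6 T\right) = -7 + 7 T$)
$D = 8 i \sqrt{3}$ ($D = \sqrt{-55 - 137} = \sqrt{-192} = 8 i \sqrt{3} \approx 13.856 i$)
$t{\left(10 \right)} D = \left(-7 + 7 \cdot 10\right) 8 i \sqrt{3} = \left(-7 + 70\right) 8 i \sqrt{3} = 63 \cdot 8 i \sqrt{3} = 504 i \sqrt{3}$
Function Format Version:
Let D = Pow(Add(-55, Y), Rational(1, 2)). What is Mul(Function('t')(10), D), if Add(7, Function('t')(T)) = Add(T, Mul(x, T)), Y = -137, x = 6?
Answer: Mul(504, I, Pow(3, Rational(1, 2))) ≈ Mul(872.95, I)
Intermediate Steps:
Function('t')(T) = Add(-7, Mul(7, T)) (Function('t')(T) = Add(-7, Add(T, Mul(6, T))) = Add(-7, Mul(7, T)))
D = Mul(8, I, Pow(3, Rational(1, 2))) (D = Pow(Add(-55, -137), Rational(1, 2)) = Pow(-192, Rational(1, 2)) = Mul(8, I, Pow(3, Rational(1, 2))) ≈ Mul(13.856, I))
Mul(Function('t')(10), D) = Mul(Add(-7, Mul(7, 10)), Mul(8, I, Pow(3, Rational(1, 2)))) = Mul(Add(-7, 70), Mul(8, I, Pow(3, Rational(1, 2)))) = Mul(63, Mul(8, I, Pow(3, Rational(1, 2)))) = Mul(504, I, Pow(3, Rational(1, 2)))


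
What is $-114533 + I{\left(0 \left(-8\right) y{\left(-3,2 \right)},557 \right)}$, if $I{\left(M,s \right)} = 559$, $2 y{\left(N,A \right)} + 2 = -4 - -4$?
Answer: $-113974$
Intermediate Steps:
$y{\left(N,A \right)} = -1$ ($y{\left(N,A \right)} = -1 + \frac{-4 - -4}{2} = -1 + \frac{-4 + 4}{2} = -1 + \frac{1}{2} \cdot 0 = -1 + 0 = -1$)
$-114533 + I{\left(0 \left(-8\right) y{\left(-3,2 \right)},557 \right)} = -114533 + 559 = -113974$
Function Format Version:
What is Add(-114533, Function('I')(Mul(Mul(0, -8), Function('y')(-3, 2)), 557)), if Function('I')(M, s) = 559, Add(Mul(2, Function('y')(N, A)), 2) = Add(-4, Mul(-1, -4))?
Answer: -113974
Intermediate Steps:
Function('y')(N, A) = -1 (Function('y')(N, A) = Add(-1, Mul(Rational(1, 2), Add(-4, Mul(-1, -4)))) = Add(-1, Mul(Rational(1, 2), Add(-4, 4))) = Add(-1, Mul(Rational(1, 2), 0)) = Add(-1, 0) = -1)
Add(-114533, Function('I')(Mul(Mul(0, -8), Function('y')(-3, 2)), 557)) = Add(-114533, 559) = -113974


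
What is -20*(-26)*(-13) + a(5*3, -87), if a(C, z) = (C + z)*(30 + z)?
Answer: -2656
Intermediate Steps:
a(C, z) = (30 + z)*(C + z)
-20*(-26)*(-13) + a(5*3, -87) = -20*(-26)*(-13) + ((-87)² + 30*(5*3) + 30*(-87) + (5*3)*(-87)) = 520*(-13) + (7569 + 30*15 - 2610 + 15*(-87)) = -6760 + (7569 + 450 - 2610 - 1305) = -6760 + 4104 = -2656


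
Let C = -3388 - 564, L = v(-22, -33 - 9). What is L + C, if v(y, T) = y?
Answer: -3974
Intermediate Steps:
L = -22
C = -3952
L + C = -22 - 3952 = -3974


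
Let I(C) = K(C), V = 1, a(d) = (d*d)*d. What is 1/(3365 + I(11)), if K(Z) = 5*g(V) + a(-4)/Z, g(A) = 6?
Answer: 11/37281 ≈ 0.00029506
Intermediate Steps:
a(d) = d**3 (a(d) = d**2*d = d**3)
K(Z) = 30 - 64/Z (K(Z) = 5*6 + (-4)**3/Z = 30 - 64/Z)
I(C) = 30 - 64/C
1/(3365 + I(11)) = 1/(3365 + (30 - 64/11)) = 1/(3365 + 266/11) = 1/(37281/11) = 11/37281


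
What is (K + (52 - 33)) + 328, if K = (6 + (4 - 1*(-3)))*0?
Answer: 347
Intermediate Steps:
K = 0 (K = (6 + (4 + 3))*0 = (6 + 7)*0 = 13*0 = 0)
(K + (52 - 33)) + 328 = (0 + (52 - 33)) + 328 = (0 + 19) + 328 = 19 + 328 = 347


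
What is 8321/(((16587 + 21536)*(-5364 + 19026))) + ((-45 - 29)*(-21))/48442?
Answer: 404891445943/12615179074146 ≈ 0.032096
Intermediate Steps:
8321/(((16587 + 21536)*(-5364 + 19026))) + ((-45 - 29)*(-21))/48442 = 8321/((38123*13662)) - 74*(-21)*(1/48442) = 8321/520836426 + 1554*(1/48442) = 8321*(1/520836426) + 777/24221 = 8321/520836426 + 777/24221 = 404891445943/12615179074146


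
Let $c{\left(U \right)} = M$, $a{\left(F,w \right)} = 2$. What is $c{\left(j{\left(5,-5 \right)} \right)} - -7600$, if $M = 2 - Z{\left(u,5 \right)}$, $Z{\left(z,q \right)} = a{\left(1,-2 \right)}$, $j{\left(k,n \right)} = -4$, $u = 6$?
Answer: $7600$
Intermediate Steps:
$Z{\left(z,q \right)} = 2$
$M = 0$ ($M = 2 - 2 = 0$)
$c{\left(U \right)} = 0$
$c{\left(j{\left(5,-5 \right)} \right)} - -7600 = 0 - -7600 = 0 + 7600 = 7600$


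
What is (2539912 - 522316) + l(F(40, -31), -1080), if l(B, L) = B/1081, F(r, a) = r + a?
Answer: 2181021285/1081 ≈ 2.0176e+6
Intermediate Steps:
F(r, a) = a + r
l(B, L) = B/1081 (l(B, L) = B*(1/1081) = B/1081)
(2539912 - 522316) + l(F(40, -31), -1080) = (2539912 - 522316) + (-31 + 40)/1081 = 2017596 + (1/1081)*9 = 2017596 + 9/1081 = 2181021285/1081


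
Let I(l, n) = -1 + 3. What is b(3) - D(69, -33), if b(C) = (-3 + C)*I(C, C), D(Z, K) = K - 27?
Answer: 60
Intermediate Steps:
D(Z, K) = -27 + K
I(l, n) = 2
b(C) = -6 + 2*C (b(C) = (-3 + C)*2 = -6 + 2*C)
b(3) - D(69, -33) = (-6 + 2*3) - (-27 - 33) = (-6 + 6) - 1*(-60) = 0 + 60 = 60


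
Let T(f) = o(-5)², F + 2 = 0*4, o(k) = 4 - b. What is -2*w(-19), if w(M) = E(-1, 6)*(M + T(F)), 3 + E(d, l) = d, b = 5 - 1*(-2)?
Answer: -80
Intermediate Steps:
b = 7 (b = 5 + 2 = 7)
o(k) = -3 (o(k) = 4 - 1*7 = 4 - 7 = -3)
E(d, l) = -3 + d
F = -2 (F = -2 + 0*4 = -2 + 0 = -2)
T(f) = 9 (T(f) = (-3)² = 9)
w(M) = -36 - 4*M (w(M) = (-3 - 1)*(M + 9) = -4*(9 + M) = -36 - 4*M)
-2*w(-19) = -2*(-36 - 4*(-19)) = -2*(-36 + 76) = -2*40 = -80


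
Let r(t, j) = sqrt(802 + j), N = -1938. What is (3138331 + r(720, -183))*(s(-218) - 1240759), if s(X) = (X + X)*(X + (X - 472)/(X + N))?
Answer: -276896485947187/77 - 617613439*sqrt(619)/539 ≈ -3.5961e+12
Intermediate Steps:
s(X) = 2*X*(X + (-472 + X)/(-1938 + X)) (s(X) = (X + X)*(X + (X - 472)/(X - 1938)) = (2*X)*(X + (-472 + X)/(-1938 + X)) = 2*X*(X + (-472 + X)/(-1938 + X)))
(3138331 + r(720, -183))*(s(-218) - 1240759) = (3138331 + sqrt(802 - 183))*(2*(-218)*(-472 + (-218)**2 - 1937*(-218))/(-1938 - 218) - 1240759) = (3138331 + sqrt(619))*(2*(-218)*(-472 + 47524 + 422266)/(-2156) - 1240759) = (3138331 + sqrt(619))*(2*(-218)*(-1/2156)*469318 - 1240759) = (3138331 + sqrt(619))*(51155662/539 - 1240759) = (3138331 + sqrt(619))*(-617613439/539) = -276896485947187/77 - 617613439*sqrt(619)/539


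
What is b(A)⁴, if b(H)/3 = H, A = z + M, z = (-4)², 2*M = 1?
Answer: 96059601/16 ≈ 6.0037e+6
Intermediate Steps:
M = ½ (M = (½)*1 = ½ ≈ 0.50000)
z = 16
A = 33/2 (A = 16 + ½ = 33/2 ≈ 16.500)
b(H) = 3*H
b(A)⁴ = (3*(33/2))⁴ = (99/2)⁴ = 96059601/16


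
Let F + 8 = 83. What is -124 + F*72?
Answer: 5276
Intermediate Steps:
F = 75 (F = -8 + 83 = 75)
-124 + F*72 = -124 + 75*72 = -124 + 5400 = 5276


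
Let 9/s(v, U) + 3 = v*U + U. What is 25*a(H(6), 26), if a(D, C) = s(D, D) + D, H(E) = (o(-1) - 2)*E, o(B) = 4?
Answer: 5125/17 ≈ 301.47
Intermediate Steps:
s(v, U) = 9/(-3 + U + U*v) (s(v, U) = 9/(-3 + (v*U + U)) = 9/(-3 + (U*v + U)) = 9/(-3 + (U + U*v)) = 9/(-3 + U + U*v))
H(E) = 2*E (H(E) = (4 - 2)*E = 2*E)
a(D, C) = D + 9/(-3 + D + D²) (a(D, C) = 9/(-3 + D + D*D) + D = 9/(-3 + D + D²) + D = D + 9/(-3 + D + D²))
25*a(H(6), 26) = 25*(2*6 + 9/(-3 + 2*6 + (2*6)²)) = 25*(12 + 9/(-3 + 12 + 12²)) = 25*(12 + 9/(-3 + 12 + 144)) = 25*(12 + 9/153) = 25*(12 + 9*(1/153)) = 25*(12 + 1/17) = 25*(205/17) = 5125/17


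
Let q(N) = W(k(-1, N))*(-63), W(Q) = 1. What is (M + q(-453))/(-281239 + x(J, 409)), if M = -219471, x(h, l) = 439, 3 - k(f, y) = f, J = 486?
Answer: 36589/46800 ≈ 0.78182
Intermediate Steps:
k(f, y) = 3 - f
q(N) = -63 (q(N) = 1*(-63) = -63)
(M + q(-453))/(-281239 + x(J, 409)) = (-219471 - 63)/(-281239 + 439) = -219534/(-280800) = -219534*(-1/280800) = 36589/46800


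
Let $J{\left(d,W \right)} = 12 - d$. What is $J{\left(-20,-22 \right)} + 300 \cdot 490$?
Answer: $147032$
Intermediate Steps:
$J{\left(-20,-22 \right)} + 300 \cdot 490 = \left(12 - -20\right) + 300 \cdot 490 = \left(12 + 20\right) + 147000 = 32 + 147000 = 147032$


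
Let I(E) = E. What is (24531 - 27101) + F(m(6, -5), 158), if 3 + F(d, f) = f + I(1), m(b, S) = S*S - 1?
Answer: -2414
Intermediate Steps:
m(b, S) = -1 + S**2 (m(b, S) = S**2 - 1 = -1 + S**2)
F(d, f) = -2 + f (F(d, f) = -3 + (f + 1) = -3 + (1 + f) = -2 + f)
(24531 - 27101) + F(m(6, -5), 158) = (24531 - 27101) + (-2 + 158) = -2570 + 156 = -2414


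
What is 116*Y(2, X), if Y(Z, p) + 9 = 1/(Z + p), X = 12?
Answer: -7250/7 ≈ -1035.7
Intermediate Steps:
Y(Z, p) = -9 + 1/(Z + p)
116*Y(2, X) = 116*((1 - 9*2 - 9*12)/(2 + 12)) = 116*((1 - 18 - 108)/14) = 116*((1/14)*(-125)) = 116*(-125/14) = -7250/7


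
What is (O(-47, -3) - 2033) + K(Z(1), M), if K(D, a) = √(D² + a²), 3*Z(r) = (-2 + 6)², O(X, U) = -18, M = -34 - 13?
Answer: -2051 + √20137/3 ≈ -2003.7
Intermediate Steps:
M = -47
Z(r) = 16/3 (Z(r) = (-2 + 6)²/3 = (⅓)*4² = (⅓)*16 = 16/3)
(O(-47, -3) - 2033) + K(Z(1), M) = (-18 - 2033) + √((16/3)² + (-47)²) = -2051 + √(256/9 + 2209) = -2051 + √(20137/9) = -2051 + √20137/3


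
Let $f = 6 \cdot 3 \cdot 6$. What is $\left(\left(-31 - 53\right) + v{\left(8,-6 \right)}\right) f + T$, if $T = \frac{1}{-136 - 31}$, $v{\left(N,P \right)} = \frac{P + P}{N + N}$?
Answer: $- \frac{1528552}{167} \approx -9153.0$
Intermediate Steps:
$v{\left(N,P \right)} = \frac{P}{N}$ ($v{\left(N,P \right)} = \frac{2 P}{2 N} = 2 P \frac{1}{2 N} = \frac{P}{N}$)
$f = 108$ ($f = 18 \cdot 6 = 108$)
$T = - \frac{1}{167}$ ($T = \frac{1}{-167} = - \frac{1}{167} \approx -0.005988$)
$\left(\left(-31 - 53\right) + v{\left(8,-6 \right)}\right) f + T = \left(\left(-31 - 53\right) - \frac{6}{8}\right) 108 - \frac{1}{167} = \left(-84 - \frac{3}{4}\right) 108 - \frac{1}{167} = \left(- \frac{339}{4}\right) 108 - \frac{1}{167} = -9153 - \frac{1}{167} = - \frac{1528552}{167}$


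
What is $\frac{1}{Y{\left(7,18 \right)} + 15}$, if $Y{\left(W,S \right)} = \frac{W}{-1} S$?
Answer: $- \frac{1}{111} \approx -0.009009$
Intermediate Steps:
$Y{\left(W,S \right)} = - S W$ ($Y{\left(W,S \right)} = W \left(-1\right) S = - W S = - S W$)
$\frac{1}{Y{\left(7,18 \right)} + 15} = \frac{1}{\left(-1\right) 18 \cdot 7 + 15} = \frac{1}{-126 + 15} = \frac{1}{-111} = - \frac{1}{111}$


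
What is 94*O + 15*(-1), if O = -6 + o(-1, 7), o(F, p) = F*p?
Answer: -1237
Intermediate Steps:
O = -13 (O = -6 - 1*7 = -6 - 7 = -13)
94*O + 15*(-1) = 94*(-13) + 15*(-1) = -1222 - 15 = -1237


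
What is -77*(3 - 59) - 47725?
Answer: -43413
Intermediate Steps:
-77*(3 - 59) - 47725 = -77*(-56) - 47725 = 4312 - 47725 = -43413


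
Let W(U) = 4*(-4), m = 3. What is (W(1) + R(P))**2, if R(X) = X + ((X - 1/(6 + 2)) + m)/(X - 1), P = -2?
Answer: 192721/576 ≈ 334.58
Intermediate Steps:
W(U) = -16
R(X) = X + (23/8 + X)/(-1 + X) (R(X) = X + ((X - 1/(6 + 2)) + 3)/(X - 1) = X + ((X - 1/8) + 3)/(-1 + X) = X + ((-1/8 + X) + 3)/(-1 + X) = X + (23/8 + X)/(-1 + X))
(W(1) + R(P))**2 = (-16 + (23/8 + (-2)**2)/(-1 - 2))**2 = (-16 + (23/8 + 4)/(-3))**2 = (-16 - 1/3*55/8)**2 = (-16 - 55/24)**2 = (-439/24)**2 = 192721/576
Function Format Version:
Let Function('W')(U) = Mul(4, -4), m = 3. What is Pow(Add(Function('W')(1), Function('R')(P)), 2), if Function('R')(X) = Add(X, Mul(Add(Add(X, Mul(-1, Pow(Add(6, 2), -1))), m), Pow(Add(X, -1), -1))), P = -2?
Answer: Rational(192721, 576) ≈ 334.58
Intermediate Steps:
Function('W')(U) = -16
Function('R')(X) = Add(X, Mul(Pow(Add(-1, X), -1), Add(Rational(23, 8), X))) (Function('R')(X) = Add(X, Mul(Add(Add(X, Mul(-1, Pow(Add(6, 2), -1))), 3), Pow(Add(X, -1), -1))) = Add(X, Mul(Add(Add(X, Mul(-1, Pow(8, -1))), 3), Pow(Add(-1, X), -1))) = Add(X, Mul(Add(Add(X, Mul(-1, Rational(1, 8))), 3), Pow(Add(-1, X), -1))) = Add(X, Mul(Add(Add(X, Rational(-1, 8)), 3), Pow(Add(-1, X), -1))) = Add(X, Mul(Add(Add(Rational(-1, 8), X), 3), Pow(Add(-1, X), -1))) = Add(X, Mul(Add(Rational(23, 8), X), Pow(Add(-1, X), -1))) = Add(X, Mul(Pow(Add(-1, X), -1), Add(Rational(23, 8), X))))
Pow(Add(Function('W')(1), Function('R')(P)), 2) = Pow(Add(-16, Mul(Pow(Add(-1, -2), -1), Add(Rational(23, 8), Pow(-2, 2)))), 2) = Pow(Add(-16, Mul(Pow(-3, -1), Add(Rational(23, 8), 4))), 2) = Pow(Add(-16, Mul(Rational(-1, 3), Rational(55, 8))), 2) = Pow(Add(-16, Rational(-55, 24)), 2) = Pow(Rational(-439, 24), 2) = Rational(192721, 576)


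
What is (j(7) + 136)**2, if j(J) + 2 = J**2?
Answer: 33489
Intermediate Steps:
j(J) = -2 + J**2
(j(7) + 136)**2 = ((-2 + 7**2) + 136)**2 = ((-2 + 49) + 136)**2 = (47 + 136)**2 = 183**2 = 33489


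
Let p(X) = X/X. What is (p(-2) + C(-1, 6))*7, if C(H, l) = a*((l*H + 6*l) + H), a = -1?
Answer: -196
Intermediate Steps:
p(X) = 1
C(H, l) = -H - 6*l - H*l (C(H, l) = -((l*H + 6*l) + H) = -((H*l + 6*l) + H) = -((6*l + H*l) + H) = -(H + 6*l + H*l) = -H - 6*l - H*l)
(p(-2) + C(-1, 6))*7 = (1 + (-1*(-1) - 6*6 - 1*(-1)*6))*7 = (1 + (1 - 36 + 6))*7 = (1 - 29)*7 = -28*7 = -196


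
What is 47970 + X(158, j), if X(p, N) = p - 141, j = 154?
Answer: 47987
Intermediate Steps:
X(p, N) = -141 + p
47970 + X(158, j) = 47970 + (-141 + 158) = 47970 + 17 = 47987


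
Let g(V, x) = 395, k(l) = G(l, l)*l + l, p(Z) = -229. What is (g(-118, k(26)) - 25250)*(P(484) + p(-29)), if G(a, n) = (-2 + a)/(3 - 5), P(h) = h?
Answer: -6338025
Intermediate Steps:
G(a, n) = 1 - a/2 (G(a, n) = (-2 + a)/(-2) = (-2 + a)*(-1/2) = 1 - a/2)
k(l) = l + l*(1 - l/2) (k(l) = (1 - l/2)*l + l = l*(1 - l/2) + l = l + l*(1 - l/2))
(g(-118, k(26)) - 25250)*(P(484) + p(-29)) = (395 - 25250)*(484 - 229) = -24855*255 = -6338025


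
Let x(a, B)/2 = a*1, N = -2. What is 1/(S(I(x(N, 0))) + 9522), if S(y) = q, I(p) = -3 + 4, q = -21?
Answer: 1/9501 ≈ 0.00010525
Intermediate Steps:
x(a, B) = 2*a (x(a, B) = 2*(a*1) = 2*a)
I(p) = 1
S(y) = -21
1/(S(I(x(N, 0))) + 9522) = 1/(-21 + 9522) = 1/9501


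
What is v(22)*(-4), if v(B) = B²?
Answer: -1936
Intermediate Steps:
v(22)*(-4) = 22²*(-4) = 484*(-4) = -1936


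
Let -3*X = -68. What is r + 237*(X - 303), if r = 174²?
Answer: -36163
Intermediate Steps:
X = 68/3 (X = -⅓*(-68) = 68/3 ≈ 22.667)
r = 30276
r + 237*(X - 303) = 30276 + 237*(68/3 - 303) = 30276 + 237*(-841/3) = 30276 - 66439 = -36163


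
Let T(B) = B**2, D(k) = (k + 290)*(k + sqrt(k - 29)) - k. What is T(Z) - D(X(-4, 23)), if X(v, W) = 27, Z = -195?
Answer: 29493 - 317*I*sqrt(2) ≈ 29493.0 - 448.31*I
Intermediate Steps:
D(k) = -k + (290 + k)*(k + sqrt(-29 + k)) (D(k) = (290 + k)*(k + sqrt(-29 + k)) - k = -k + (290 + k)*(k + sqrt(-29 + k)))
T(Z) - D(X(-4, 23)) = (-195)**2 - (27**2 + 289*27 + 290*sqrt(-29 + 27) + 27*sqrt(-29 + 27)) = 38025 - (729 + 7803 + 290*sqrt(-2) + 27*sqrt(-2)) = 38025 - (729 + 7803 + 290*(I*sqrt(2)) + 27*(I*sqrt(2))) = 38025 - (729 + 7803 + 290*I*sqrt(2) + 27*I*sqrt(2)) = 38025 - (8532 + 317*I*sqrt(2)) = 38025 + (-8532 - 317*I*sqrt(2)) = 29493 - 317*I*sqrt(2)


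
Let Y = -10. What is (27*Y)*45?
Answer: -12150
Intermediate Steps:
(27*Y)*45 = (27*(-10))*45 = -270*45 = -12150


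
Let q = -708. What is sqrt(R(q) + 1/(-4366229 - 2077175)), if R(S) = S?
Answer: I*sqrt(7348589555588083)/3221702 ≈ 26.608*I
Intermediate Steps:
sqrt(R(q) + 1/(-4366229 - 2077175)) = sqrt(-708 + 1/(-4366229 - 2077175)) = sqrt(-708 + 1/(-6443404)) = sqrt(-708 - 1/6443404) = sqrt(-4561930033/6443404) = I*sqrt(7348589555588083)/3221702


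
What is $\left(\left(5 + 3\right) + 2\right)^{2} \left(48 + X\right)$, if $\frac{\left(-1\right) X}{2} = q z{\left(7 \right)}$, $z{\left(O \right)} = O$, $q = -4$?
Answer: $10400$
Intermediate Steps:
$X = 56$ ($X = - 2 \left(\left(-4\right) 7\right) = \left(-2\right) \left(-28\right) = 56$)
$\left(\left(5 + 3\right) + 2\right)^{2} \left(48 + X\right) = \left(\left(5 + 3\right) + 2\right)^{2} \left(48 + 56\right) = \left(8 + 2\right)^{2} \cdot 104 = 10^{2} \cdot 104 = 100 \cdot 104 = 10400$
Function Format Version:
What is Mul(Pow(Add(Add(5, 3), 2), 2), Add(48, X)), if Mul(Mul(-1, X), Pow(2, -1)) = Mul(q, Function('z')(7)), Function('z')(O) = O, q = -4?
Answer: 10400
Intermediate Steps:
X = 56 (X = Mul(-2, Mul(-4, 7)) = Mul(-2, -28) = 56)
Mul(Pow(Add(Add(5, 3), 2), 2), Add(48, X)) = Mul(Pow(Add(Add(5, 3), 2), 2), Add(48, 56)) = Mul(Pow(Add(8, 2), 2), 104) = Mul(Pow(10, 2), 104) = Mul(100, 104) = 10400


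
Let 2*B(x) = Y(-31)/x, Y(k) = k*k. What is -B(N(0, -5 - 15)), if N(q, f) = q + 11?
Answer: -961/22 ≈ -43.682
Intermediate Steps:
Y(k) = k**2
N(q, f) = 11 + q
B(x) = 961/(2*x) (B(x) = ((-31)**2/x)/2 = (961/x)/2 = 961/(2*x))
-B(N(0, -5 - 15)) = -961/(2*(11 + 0)) = -961/(2*11) = -1*961/22 = -961/22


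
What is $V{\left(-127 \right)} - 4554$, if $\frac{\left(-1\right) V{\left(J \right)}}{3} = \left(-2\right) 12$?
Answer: $-4482$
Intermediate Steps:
$V{\left(J \right)} = 72$ ($V{\left(J \right)} = - 3 \left(\left(-2\right) 12\right) = \left(-3\right) \left(-24\right) = 72$)
$V{\left(-127 \right)} - 4554 = 72 - 4554 = -4482$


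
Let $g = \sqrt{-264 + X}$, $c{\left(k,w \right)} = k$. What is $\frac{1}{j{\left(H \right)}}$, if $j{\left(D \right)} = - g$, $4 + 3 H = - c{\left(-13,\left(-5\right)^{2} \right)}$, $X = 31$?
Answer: $\frac{i \sqrt{233}}{233} \approx 0.065512 i$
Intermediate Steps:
$g = i \sqrt{233}$ ($g = \sqrt{-264 + 31} = \sqrt{-233} = i \sqrt{233} \approx 15.264 i$)
$H = 3$ ($H = - \frac{4}{3} + \frac{\left(-1\right) \left(-13\right)}{3} = - \frac{4}{3} + \frac{1}{3} \cdot 13 = - \frac{4}{3} + \frac{13}{3} = 3$)
$j{\left(D \right)} = - i \sqrt{233}$
$\frac{1}{j{\left(H \right)}} = \frac{1}{\left(-1\right) i \sqrt{233}} = \frac{i \sqrt{233}}{233}$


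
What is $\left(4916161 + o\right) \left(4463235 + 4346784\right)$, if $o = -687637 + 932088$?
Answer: $45465089771628$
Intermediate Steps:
$o = 244451$
$\left(4916161 + o\right) \left(4463235 + 4346784\right) = \left(4916161 + 244451\right) \left(4463235 + 4346784\right) = 5160612 \cdot 8810019 = 45465089771628$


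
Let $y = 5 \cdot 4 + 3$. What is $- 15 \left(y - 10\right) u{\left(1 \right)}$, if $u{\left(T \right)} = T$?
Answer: $-195$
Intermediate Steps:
$y = 23$ ($y = 20 + 3 = 23$)
$- 15 \left(y - 10\right) u{\left(1 \right)} = - 15 \left(23 - 10\right) 1 = \left(-15\right) 13 \cdot 1 = \left(-195\right) 1 = -195$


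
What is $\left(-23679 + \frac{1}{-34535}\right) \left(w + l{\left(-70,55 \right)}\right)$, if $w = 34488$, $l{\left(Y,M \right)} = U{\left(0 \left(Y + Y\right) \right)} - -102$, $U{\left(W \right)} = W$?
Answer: $- \frac{5657224012188}{6907} \approx -8.1906 \cdot 10^{8}$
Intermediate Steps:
$l{\left(Y,M \right)} = 102$ ($l{\left(Y,M \right)} = 0 \left(Y + Y\right) - -102 = 0 \cdot 2 Y + 102 = 0 + 102 = 102$)
$\left(-23679 + \frac{1}{-34535}\right) \left(w + l{\left(-70,55 \right)}\right) = \left(-23679 + \frac{1}{-34535}\right) \left(34488 + 102\right) = \left(-23679 - \frac{1}{34535}\right) 34590 = \left(- \frac{817754266}{34535}\right) 34590 = - \frac{5657224012188}{6907}$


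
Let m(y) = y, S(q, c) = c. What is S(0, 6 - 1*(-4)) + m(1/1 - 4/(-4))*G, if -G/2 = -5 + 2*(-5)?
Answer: 70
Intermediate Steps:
G = 30 (G = -2*(-5 + 2*(-5)) = -2*(-5 - 10) = -2*(-15) = 30)
S(0, 6 - 1*(-4)) + m(1/1 - 4/(-4))*G = (6 - 1*(-4)) + (1/1 - 4/(-4))*30 = (6 + 4) + (1*1 - 4*(-1/4))*30 = 10 + (1 + 1)*30 = 10 + 2*30 = 10 + 60 = 70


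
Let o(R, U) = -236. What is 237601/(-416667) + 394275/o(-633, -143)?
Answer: -164337455261/98333412 ≈ -1671.2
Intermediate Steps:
237601/(-416667) + 394275/o(-633, -143) = 237601/(-416667) + 394275/(-236) = 237601*(-1/416667) + 394275*(-1/236) = -237601/416667 - 394275/236 = -164337455261/98333412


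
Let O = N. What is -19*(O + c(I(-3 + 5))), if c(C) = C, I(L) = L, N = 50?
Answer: -988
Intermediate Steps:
O = 50
-19*(O + c(I(-3 + 5))) = -19*(50 + (-3 + 5)) = -19*(50 + 2) = -19*52 = -988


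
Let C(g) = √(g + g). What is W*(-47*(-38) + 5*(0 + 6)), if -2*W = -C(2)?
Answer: 1816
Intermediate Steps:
C(g) = √2*√g (C(g) = √(2*g) = √2*√g)
W = 1 (W = -(-1)*√2*√2/2 = -(-1)*2/2 = -½*(-2) = 1)
W*(-47*(-38) + 5*(0 + 6)) = 1*(-47*(-38) + 5*(0 + 6)) = 1*(1786 + 5*6) = 1*(1786 + 30) = 1*1816 = 1816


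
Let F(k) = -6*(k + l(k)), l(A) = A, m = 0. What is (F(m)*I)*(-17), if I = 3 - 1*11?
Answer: 0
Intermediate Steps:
F(k) = -12*k (F(k) = -6*(k + k) = -12*k)
I = -8 (I = 3 - 11 = -8)
(F(m)*I)*(-17) = (-12*0*(-8))*(-17) = (0*(-8))*(-17) = 0*(-17) = 0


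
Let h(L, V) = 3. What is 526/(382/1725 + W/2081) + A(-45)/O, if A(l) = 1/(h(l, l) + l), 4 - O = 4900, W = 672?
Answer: 194136694082671/200917063872 ≈ 966.25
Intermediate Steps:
O = -4896 (O = 4 - 1*4900 = 4 - 4900 = -4896)
A(l) = 1/(3 + l)
526/(382/1725 + W/2081) + A(-45)/O = 526/(382/1725 + 672/2081) + 1/((3 - 45)*(-4896)) = 526/(382*(1/1725) + 672*(1/2081)) - 1/4896/(-42) = 526/(382/1725 + 672/2081) - 1/42*(-1/4896) = 526/(1954142/3589725) + 1/205632 = 526*(3589725/1954142) + 1/205632 = 944097675/977071 + 1/205632 = 194136694082671/200917063872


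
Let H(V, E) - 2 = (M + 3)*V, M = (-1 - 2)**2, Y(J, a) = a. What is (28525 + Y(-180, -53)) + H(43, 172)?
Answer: 28990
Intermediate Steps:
M = 9 (M = (-3)**2 = 9)
H(V, E) = 2 + 12*V (H(V, E) = 2 + (9 + 3)*V = 2 + 12*V)
(28525 + Y(-180, -53)) + H(43, 172) = (28525 - 53) + (2 + 12*43) = 28472 + (2 + 516) = 28472 + 518 = 28990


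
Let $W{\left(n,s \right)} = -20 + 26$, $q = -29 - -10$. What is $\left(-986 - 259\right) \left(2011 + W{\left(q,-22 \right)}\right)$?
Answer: $-2511165$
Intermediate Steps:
$q = -19$ ($q = -29 + 10 = -19$)
$W{\left(n,s \right)} = 6$
$\left(-986 - 259\right) \left(2011 + W{\left(q,-22 \right)}\right) = \left(-986 - 259\right) \left(2011 + 6\right) = \left(-1245\right) 2017 = -2511165$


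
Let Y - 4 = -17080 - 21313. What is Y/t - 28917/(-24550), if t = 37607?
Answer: 145031669/923251850 ≈ 0.15709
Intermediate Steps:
Y = -38389 (Y = 4 + (-17080 - 21313) = 4 - 38393 = -38389)
Y/t - 28917/(-24550) = -38389/37607 - 28917/(-24550) = -38389*1/37607 - 28917*(-1/24550) = -38389/37607 + 28917/24550 = 145031669/923251850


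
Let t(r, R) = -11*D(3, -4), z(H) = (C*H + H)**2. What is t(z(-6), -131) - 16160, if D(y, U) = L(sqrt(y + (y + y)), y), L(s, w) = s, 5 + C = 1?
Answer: -16193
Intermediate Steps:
C = -4 (C = -5 + 1 = -4)
D(y, U) = sqrt(3)*sqrt(y) (D(y, U) = sqrt(y + (y + y)) = sqrt(y + 2*y) = sqrt(3*y) = sqrt(3)*sqrt(y))
z(H) = 9*H**2 (z(H) = (-4*H + H)**2 = (-3*H)**2 = 9*H**2)
t(r, R) = -33 (t(r, R) = -11*sqrt(3)*sqrt(3) = -11*3 = -33)
t(z(-6), -131) - 16160 = -33 - 16160 = -16193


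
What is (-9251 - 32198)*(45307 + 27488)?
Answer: -3017279955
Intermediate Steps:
(-9251 - 32198)*(45307 + 27488) = -41449*72795 = -3017279955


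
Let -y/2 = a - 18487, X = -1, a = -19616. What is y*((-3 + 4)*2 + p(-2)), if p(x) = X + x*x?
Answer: 381030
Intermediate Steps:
p(x) = -1 + x² (p(x) = -1 + x*x = -1 + x²)
y = 76206 (y = -2*(-19616 - 18487) = -2*(-38103) = 76206)
y*((-3 + 4)*2 + p(-2)) = 76206*((-3 + 4)*2 + (-1 + (-2)²)) = 76206*(1*2 + (-1 + 4)) = 76206*(2 + 3) = 76206*5 = 381030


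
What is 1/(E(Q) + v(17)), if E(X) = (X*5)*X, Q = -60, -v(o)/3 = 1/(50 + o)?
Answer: 67/1205997 ≈ 5.5556e-5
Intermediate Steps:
v(o) = -3/(50 + o)
E(X) = 5*X**2 (E(X) = (5*X)*X = 5*X**2)
1/(E(Q) + v(17)) = 1/(5*(-60)**2 - 3/(50 + 17)) = 1/(5*3600 - 3/67) = 1/(18000 - 3*1/67) = 1/(18000 - 3/67) = 1/(1205997/67) = 67/1205997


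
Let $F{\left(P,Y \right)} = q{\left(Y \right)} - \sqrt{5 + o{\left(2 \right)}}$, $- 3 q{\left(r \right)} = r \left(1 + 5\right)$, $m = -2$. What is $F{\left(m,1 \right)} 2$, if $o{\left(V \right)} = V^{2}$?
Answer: $-10$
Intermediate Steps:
$q{\left(r \right)} = - 2 r$ ($q{\left(r \right)} = - \frac{r \left(1 + 5\right)}{3} = - \frac{r 6}{3} = - \frac{6 r}{3} = - 2 r$)
$F{\left(P,Y \right)} = -3 - 2 Y$ ($F{\left(P,Y \right)} = - 2 Y - \sqrt{5 + 2^{2}} = - 2 Y - \sqrt{5 + 4} = - 2 Y - \sqrt{9} = - 2 Y - 3 = -3 - 2 Y$)
$F{\left(m,1 \right)} 2 = \left(-3 - 2\right) 2 = \left(-5\right) 2 = -10$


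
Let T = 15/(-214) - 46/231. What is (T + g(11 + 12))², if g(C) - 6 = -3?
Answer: 18223110049/2443720356 ≈ 7.4571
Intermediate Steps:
g(C) = 3 (g(C) = 6 - 3 = 3)
T = -13309/49434 (T = 15*(-1/214) - 46*1/231 = -15/214 - 46/231 = -13309/49434 ≈ -0.26923)
(T + g(11 + 12))² = (-13309/49434 + 3)² = (134993/49434)² = 18223110049/2443720356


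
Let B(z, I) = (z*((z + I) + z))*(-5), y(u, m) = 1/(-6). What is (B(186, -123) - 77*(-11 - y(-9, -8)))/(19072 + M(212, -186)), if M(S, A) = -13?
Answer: -1384415/114354 ≈ -12.106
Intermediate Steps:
y(u, m) = -⅙
B(z, I) = -5*z*(I + 2*z) (B(z, I) = (z*((I + z) + z))*(-5) = (z*(I + 2*z))*(-5) = -5*z*(I + 2*z))
(B(186, -123) - 77*(-11 - y(-9, -8)))/(19072 + M(212, -186)) = (-5*186*(-123 + 2*186) - 77*(-11 - 1*(-⅙)))/(19072 - 13) = (-5*186*(-123 + 372) - 77*(-11 + ⅙))/19059 = (-5*186*249 - 77*(-65/6))*(1/19059) = (-231570 + 5005/6)*(1/19059) = -1384415/6*1/19059 = -1384415/114354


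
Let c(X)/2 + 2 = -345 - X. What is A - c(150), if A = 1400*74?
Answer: 104594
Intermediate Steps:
c(X) = -694 - 2*X (c(X) = -4 + 2*(-345 - X) = -4 + (-690 - 2*X) = -694 - 2*X)
A = 103600
A - c(150) = 103600 - (-694 - 2*150) = 103600 - (-694 - 300) = 103600 - 1*(-994) = 103600 + 994 = 104594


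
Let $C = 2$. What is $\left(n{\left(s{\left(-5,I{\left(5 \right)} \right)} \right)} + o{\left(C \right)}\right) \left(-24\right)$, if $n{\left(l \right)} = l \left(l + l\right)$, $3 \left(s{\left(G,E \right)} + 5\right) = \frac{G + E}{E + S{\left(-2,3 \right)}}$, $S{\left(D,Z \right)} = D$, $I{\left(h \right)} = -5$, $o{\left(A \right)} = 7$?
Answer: $- \frac{169096}{147} \approx -1150.3$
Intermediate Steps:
$s{\left(G,E \right)} = -5 + \frac{E + G}{3 \left(-2 + E\right)}$ ($s{\left(G,E \right)} = -5 + \frac{\left(G + E\right) \frac{1}{E - 2}}{3} = -5 + \frac{\left(E + G\right) \frac{1}{-2 + E}}{3} = -5 + \frac{\frac{1}{-2 + E} \left(E + G\right)}{3} = -5 + \frac{E + G}{3 \left(-2 + E\right)}$)
$n{\left(l \right)} = 2 l^{2}$ ($n{\left(l \right)} = l 2 l = 2 l^{2}$)
$\left(n{\left(s{\left(-5,I{\left(5 \right)} \right)} \right)} + o{\left(C \right)}\right) \left(-24\right) = \left(2 \left(\frac{30 - 5 - -70}{3 \left(-2 - 5\right)}\right)^{2} + 7\right) \left(-24\right) = \left(2 \left(\frac{30 - 5 + 70}{3 \left(-7\right)}\right)^{2} + 7\right) \left(-24\right) = \left(2 \left(\frac{1}{3} \left(- \frac{1}{7}\right) 95\right)^{2} + 7\right) \left(-24\right) = \left(2 \left(- \frac{95}{21}\right)^{2} + 7\right) \left(-24\right) = \left(2 \cdot \frac{9025}{441} + 7\right) \left(-24\right) = \left(\frac{18050}{441} + 7\right) \left(-24\right) = \frac{21137}{441} \left(-24\right) = - \frac{169096}{147}$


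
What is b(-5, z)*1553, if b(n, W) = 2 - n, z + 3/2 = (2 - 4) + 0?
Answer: 10871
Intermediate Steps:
z = -7/2 (z = -3/2 + ((2 - 4) + 0) = -3/2 + (-2 + 0) = -3/2 - 2 = -7/2 ≈ -3.5000)
b(-5, z)*1553 = (2 - 1*(-5))*1553 = (2 + 5)*1553 = 7*1553 = 10871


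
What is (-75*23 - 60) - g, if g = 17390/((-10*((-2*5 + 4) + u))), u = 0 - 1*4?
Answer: -19589/10 ≈ -1958.9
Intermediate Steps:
u = -4 (u = 0 - 4 = -4)
g = 1739/10 (g = 17390/((-10*((-2*5 + 4) - 4))) = 17390/((-10*((-10 + 4) - 4))) = 17390/((-10*(-6 - 4))) = 17390/((-10*(-10))) = 17390/100 = 17390*(1/100) = 1739/10 ≈ 173.90)
(-75*23 - 60) - g = (-75*23 - 60) - 1*1739/10 = (-1725 - 60) - 1739/10 = -1785 - 1739/10 = -19589/10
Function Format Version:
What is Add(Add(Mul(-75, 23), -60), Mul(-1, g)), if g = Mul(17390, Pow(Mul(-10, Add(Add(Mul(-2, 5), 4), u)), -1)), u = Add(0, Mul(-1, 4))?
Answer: Rational(-19589, 10) ≈ -1958.9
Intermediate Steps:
u = -4 (u = Add(0, -4) = -4)
g = Rational(1739, 10) (g = Mul(17390, Pow(Mul(-10, Add(Add(Mul(-2, 5), 4), -4)), -1)) = Mul(17390, Pow(Mul(-10, Add(Add(-10, 4), -4)), -1)) = Mul(17390, Pow(Mul(-10, Add(-6, -4)), -1)) = Mul(17390, Pow(Mul(-10, -10), -1)) = Mul(17390, Pow(100, -1)) = Mul(17390, Rational(1, 100)) = Rational(1739, 10) ≈ 173.90)
Add(Add(Mul(-75, 23), -60), Mul(-1, g)) = Add(Add(Mul(-75, 23), -60), Mul(-1, Rational(1739, 10))) = Add(Add(-1725, -60), Rational(-1739, 10)) = Add(-1785, Rational(-1739, 10)) = Rational(-19589, 10)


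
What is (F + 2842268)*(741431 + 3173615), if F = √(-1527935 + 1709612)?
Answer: 11127609964328 + 3915046*√181677 ≈ 1.1129e+13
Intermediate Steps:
F = √181677 ≈ 426.24
(F + 2842268)*(741431 + 3173615) = (√181677 + 2842268)*(741431 + 3173615) = (2842268 + √181677)*3915046 = 11127609964328 + 3915046*√181677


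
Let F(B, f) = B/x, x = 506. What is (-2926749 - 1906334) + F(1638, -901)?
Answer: -1222769180/253 ≈ -4.8331e+6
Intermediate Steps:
F(B, f) = B/506
(-2926749 - 1906334) + F(1638, -901) = (-2926749 - 1906334) + (1/506)*1638 = -4833083 + 819/253 = -1222769180/253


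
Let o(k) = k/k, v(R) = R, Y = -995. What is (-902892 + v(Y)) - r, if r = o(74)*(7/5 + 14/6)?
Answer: -13558361/15 ≈ -9.0389e+5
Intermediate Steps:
o(k) = 1
r = 56/15 (r = 1*(7/5 + 14/6) = 1*(7*(1/5) + 14*(1/6)) = 1*(7/5 + 7/3) = 1*(56/15) = 56/15 ≈ 3.7333)
(-902892 + v(Y)) - r = (-902892 - 995) - 1*56/15 = -903887 - 56/15 = -13558361/15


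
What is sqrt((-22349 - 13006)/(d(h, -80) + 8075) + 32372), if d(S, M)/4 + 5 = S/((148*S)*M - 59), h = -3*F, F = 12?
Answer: sqrt(4709175173053199269647)/381431979 ≈ 179.91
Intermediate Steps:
h = -36 (h = -3*12 = -36)
d(S, M) = -20 + 4*S/(-59 + 148*M*S) (d(S, M) = -20 + 4*(S/((148*S)*M - 59)) = -20 + 4*(S/(148*M*S - 59)) = -20 + 4*(S/(-59 + 148*M*S)) = -20 + 4*S/(-59 + 148*M*S))
sqrt((-22349 - 13006)/(d(h, -80) + 8075) + 32372) = sqrt((-22349 - 13006)/(4*(295 - 36 - 740*(-80)*(-36))/(-59 + 148*(-80)*(-36)) + 8075) + 32372) = sqrt(-35355/(4*(295 - 36 - 2131200)/(-59 + 426240) + 8075) + 32372) = sqrt(-35355/(4*(-2130941)/426181 + 8075) + 32372) = sqrt(-35355/(4*(1/426181)*(-2130941) + 8075) + 32372) = sqrt(-35355/(-8523764/426181 + 8075) + 32372) = sqrt(-35355/3432887811/426181 + 32372) = sqrt(-35355*426181/3432887811 + 32372) = sqrt(-5022543085/1144295937 + 32372) = sqrt(37038125529479/1144295937) = sqrt(4709175173053199269647)/381431979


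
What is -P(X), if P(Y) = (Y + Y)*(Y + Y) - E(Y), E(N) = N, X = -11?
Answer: -495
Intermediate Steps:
P(Y) = -Y + 4*Y² (P(Y) = (Y + Y)*(Y + Y) - Y = (2*Y)*(2*Y) - Y = 4*Y² - Y = -Y + 4*Y²)
-P(X) = -(-11)*(-1 + 4*(-11)) = -(-11)*(-1 - 44) = -(-11)*(-45) = -1*495 = -495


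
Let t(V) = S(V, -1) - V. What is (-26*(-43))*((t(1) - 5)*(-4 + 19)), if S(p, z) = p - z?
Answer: -67080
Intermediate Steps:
t(V) = 1 (t(V) = (V - 1*(-1)) - V = (V + 1) - V = (1 + V) - V = 1)
(-26*(-43))*((t(1) - 5)*(-4 + 19)) = (-26*(-43))*((1 - 5)*(-4 + 19)) = 1118*(-4*15) = 1118*(-60) = -67080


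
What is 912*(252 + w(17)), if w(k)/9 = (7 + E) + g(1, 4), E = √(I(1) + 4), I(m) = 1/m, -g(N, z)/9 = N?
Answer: 213408 + 8208*√5 ≈ 2.3176e+5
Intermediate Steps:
g(N, z) = -9*N
E = √5 (E = √(1/1 + 4) = √(1 + 4) = √5 ≈ 2.2361)
w(k) = -18 + 9*√5 (w(k) = 9*((7 + √5) - 9*1) = 9*((7 + √5) - 9) = 9*(-2 + √5) = -18 + 9*√5)
912*(252 + w(17)) = 912*(252 + (-18 + 9*√5)) = 912*(234 + 9*√5) = 213408 + 8208*√5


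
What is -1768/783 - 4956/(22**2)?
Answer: -1184065/94743 ≈ -12.498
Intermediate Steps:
-1768/783 - 4956/(22**2) = -1768*1/783 - 4956/484 = -1768/783 - 4956*1/484 = -1768/783 - 1239/121 = -1184065/94743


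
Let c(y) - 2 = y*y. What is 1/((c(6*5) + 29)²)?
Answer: 1/866761 ≈ 1.1537e-6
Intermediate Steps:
c(y) = 2 + y² (c(y) = 2 + y*y = 2 + y²)
1/((c(6*5) + 29)²) = 1/(((2 + (6*5)²) + 29)²) = 1/(((2 + 30²) + 29)²) = 1/(((2 + 900) + 29)²) = 1/((902 + 29)²) = 1/(931²) = 1/866761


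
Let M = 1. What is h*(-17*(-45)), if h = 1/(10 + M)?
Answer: 765/11 ≈ 69.545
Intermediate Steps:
h = 1/11 (h = 1/(10 + 1) = 1/11 ≈ 0.090909)
h*(-17*(-45)) = (-17*(-45))/11 = (1/11)*765 = 765/11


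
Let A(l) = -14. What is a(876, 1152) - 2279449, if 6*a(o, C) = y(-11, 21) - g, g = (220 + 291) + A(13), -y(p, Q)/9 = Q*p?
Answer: -6837556/3 ≈ -2.2792e+6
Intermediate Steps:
y(p, Q) = -9*Q*p
g = 497 (g = (220 + 291) - 14 = 511 - 14 = 497)
a(o, C) = 791/3 (a(o, C) = (-9*21*(-11) - 1*497)/6 = (2079 - 497)/6 = (⅙)*1582 = 791/3)
a(876, 1152) - 2279449 = 791/3 - 2279449 = -6837556/3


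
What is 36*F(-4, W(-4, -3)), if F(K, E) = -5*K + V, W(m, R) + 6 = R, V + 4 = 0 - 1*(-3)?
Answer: 684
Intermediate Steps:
V = -1 (V = -4 + (0 - 1*(-3)) = -4 + (0 + 3) = -4 + 3 = -1)
W(m, R) = -6 + R
F(K, E) = -1 - 5*K (F(K, E) = -5*K - 1 = -1 - 5*K)
36*F(-4, W(-4, -3)) = 36*(-1 - 5*(-4)) = 36*(-1 + 20) = 36*19 = 684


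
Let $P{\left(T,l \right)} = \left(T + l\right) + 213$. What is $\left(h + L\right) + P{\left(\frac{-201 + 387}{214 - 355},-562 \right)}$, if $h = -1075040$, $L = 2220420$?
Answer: $\frac{53816395}{47} \approx 1.145 \cdot 10^{6}$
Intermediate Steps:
$P{\left(T,l \right)} = 213 + T + l$
$\left(h + L\right) + P{\left(\frac{-201 + 387}{214 - 355},-562 \right)} = \left(-1075040 + 2220420\right) + \left(213 + \frac{-201 + 387}{214 - 355} - 562\right) = 1145380 + \left(213 + \frac{186}{-141} - 562\right) = 1145380 + \left(213 + 186 \left(- \frac{1}{141}\right) - 562\right) = 1145380 - \frac{16465}{47} = \frac{53816395}{47}$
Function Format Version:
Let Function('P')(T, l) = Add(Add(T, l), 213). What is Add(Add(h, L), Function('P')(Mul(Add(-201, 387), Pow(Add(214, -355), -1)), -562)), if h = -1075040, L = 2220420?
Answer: Rational(53816395, 47) ≈ 1.1450e+6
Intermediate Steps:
Function('P')(T, l) = Add(213, T, l)
Add(Add(h, L), Function('P')(Mul(Add(-201, 387), Pow(Add(214, -355), -1)), -562)) = Add(Add(-1075040, 2220420), Add(213, Mul(Add(-201, 387), Pow(Add(214, -355), -1)), -562)) = Add(1145380, Add(213, Mul(186, Pow(-141, -1)), -562)) = Add(1145380, Add(213, Mul(186, Rational(-1, 141)), -562)) = Add(1145380, Add(213, Rational(-62, 47), -562)) = Add(1145380, Rational(-16465, 47)) = Rational(53816395, 47)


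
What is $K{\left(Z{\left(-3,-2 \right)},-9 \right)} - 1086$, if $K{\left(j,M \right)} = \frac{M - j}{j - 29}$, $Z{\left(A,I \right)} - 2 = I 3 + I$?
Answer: $- \frac{38007}{35} \approx -1085.9$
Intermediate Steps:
$Z{\left(A,I \right)} = 2 + 4 I$ ($Z{\left(A,I \right)} = 2 + \left(I 3 + I\right) = 2 + \left(3 I + I\right) = 2 + 4 I$)
$K{\left(j,M \right)} = \frac{M - j}{-29 + j}$
$K{\left(Z{\left(-3,-2 \right)},-9 \right)} - 1086 = \frac{-9 - \left(2 + 4 \left(-2\right)\right)}{-29 + \left(2 + 4 \left(-2\right)\right)} - 1086 = \frac{-9 - \left(2 - 8\right)}{-29 + \left(2 - 8\right)} - 1086 = \frac{-9 - -6}{-29 - 6} - 1086 = \frac{-9 + 6}{-35} - 1086 = \left(- \frac{1}{35}\right) \left(-3\right) - 1086 = \frac{3}{35} - 1086 = - \frac{38007}{35}$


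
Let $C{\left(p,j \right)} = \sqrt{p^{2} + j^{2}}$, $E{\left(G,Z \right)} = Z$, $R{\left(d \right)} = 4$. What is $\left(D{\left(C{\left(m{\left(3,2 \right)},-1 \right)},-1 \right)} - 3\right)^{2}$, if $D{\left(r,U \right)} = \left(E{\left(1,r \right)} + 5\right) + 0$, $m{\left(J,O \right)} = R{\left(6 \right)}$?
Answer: $\left(2 + \sqrt{17}\right)^{2} \approx 37.492$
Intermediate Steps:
$m{\left(J,O \right)} = 4$
$C{\left(p,j \right)} = \sqrt{j^{2} + p^{2}}$
$D{\left(r,U \right)} = 5 + r$ ($D{\left(r,U \right)} = \left(r + 5\right) + 0 = \left(5 + r\right) + 0 = 5 + r$)
$\left(D{\left(C{\left(m{\left(3,2 \right)},-1 \right)},-1 \right)} - 3\right)^{2} = \left(\left(5 + \sqrt{\left(-1\right)^{2} + 4^{2}}\right) - 3\right)^{2} = \left(\left(5 + \sqrt{1 + 16}\right) - 3\right)^{2} = \left(\left(5 + \sqrt{17}\right) - 3\right)^{2} = \left(2 + \sqrt{17}\right)^{2}$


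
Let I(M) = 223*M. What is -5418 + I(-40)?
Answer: -14338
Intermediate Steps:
-5418 + I(-40) = -5418 + 223*(-40) = -5418 - 8920 = -14338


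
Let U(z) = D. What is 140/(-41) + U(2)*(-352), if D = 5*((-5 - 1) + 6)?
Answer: -140/41 ≈ -3.4146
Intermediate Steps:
D = 0 (D = 5*(-6 + 6) = 5*0 = 0)
U(z) = 0
140/(-41) + U(2)*(-352) = 140/(-41) + 0*(-352) = 140*(-1/41) + 0 = -140/41 + 0 = -140/41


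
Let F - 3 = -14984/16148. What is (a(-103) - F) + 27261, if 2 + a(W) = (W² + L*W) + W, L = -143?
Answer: 211909913/4037 ≈ 52492.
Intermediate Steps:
a(W) = -2 + W² - 142*W (a(W) = -2 + ((W² - 143*W) + W) = -2 + (W² - 142*W) = -2 + W² - 142*W)
F = 8365/4037 (F = 3 - 14984/16148 = 3 - 14984*1/16148 = 3 - 3746/4037 = 8365/4037 ≈ 2.0721)
(a(-103) - F) + 27261 = ((-2 + (-103)² - 142*(-103)) - 1*8365/4037) + 27261 = ((-2 + 10609 + 14626) - 8365/4037) + 27261 = (25233 - 8365/4037) + 27261 = 101857256/4037 + 27261 = 211909913/4037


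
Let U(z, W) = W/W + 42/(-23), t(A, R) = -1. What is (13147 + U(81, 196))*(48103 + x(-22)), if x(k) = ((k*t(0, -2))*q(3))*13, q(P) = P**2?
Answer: 15322799074/23 ≈ 6.6621e+8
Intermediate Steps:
U(z, W) = -19/23 (U(z, W) = 1 + 42*(-1/23) = 1 - 42/23 = -19/23)
x(k) = -117*k (x(k) = ((k*(-1))*3**2)*13 = (-k*9)*13 = -9*k*13 = -117*k)
(13147 + U(81, 196))*(48103 + x(-22)) = (13147 - 19/23)*(48103 - 117*(-22)) = 302362*(48103 + 2574)/23 = (302362/23)*50677 = 15322799074/23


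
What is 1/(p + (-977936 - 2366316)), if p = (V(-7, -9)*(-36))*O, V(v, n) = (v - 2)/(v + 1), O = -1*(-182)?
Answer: -1/3354080 ≈ -2.9814e-7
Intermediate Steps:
O = 182
V(v, n) = (-2 + v)/(1 + v)
p = -9828 (p = (((-2 - 7)/(1 - 7))*(-36))*182 = ((-9/(-6))*(-36))*182 = (-1/6*(-9)*(-36))*182 = ((3/2)*(-36))*182 = -54*182 = -9828)
1/(p + (-977936 - 2366316)) = 1/(-9828 + (-977936 - 2366316)) = 1/(-9828 - 3344252) = 1/(-3354080) = -1/3354080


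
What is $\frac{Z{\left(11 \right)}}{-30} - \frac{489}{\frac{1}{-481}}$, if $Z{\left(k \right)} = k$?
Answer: $\frac{7056259}{30} \approx 2.3521 \cdot 10^{5}$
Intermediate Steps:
$\frac{Z{\left(11 \right)}}{-30} - \frac{489}{\frac{1}{-481}} = \frac{11}{-30} - \frac{489}{\frac{1}{-481}} = 11 \left(- \frac{1}{30}\right) - \frac{489}{- \frac{1}{481}} = - \frac{11}{30} - -235209 = - \frac{11}{30} + 235209 = \frac{7056259}{30}$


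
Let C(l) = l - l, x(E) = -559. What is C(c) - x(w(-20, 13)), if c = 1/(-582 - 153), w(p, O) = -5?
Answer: 559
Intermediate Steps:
c = -1/735 (c = 1/(-735) = -1/735 ≈ -0.0013605)
C(l) = 0
C(c) - x(w(-20, 13)) = 0 - 1*(-559) = 0 + 559 = 559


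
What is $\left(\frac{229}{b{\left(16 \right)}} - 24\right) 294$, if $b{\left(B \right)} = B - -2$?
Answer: $- \frac{9947}{3} \approx -3315.7$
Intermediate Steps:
$b{\left(B \right)} = 2 + B$ ($b{\left(B \right)} = B + 2 = 2 + B$)
$\left(\frac{229}{b{\left(16 \right)}} - 24\right) 294 = \left(\frac{229}{2 + 16} - 24\right) 294 = \left(\frac{229}{18} - 24\right) 294 = \left(- \frac{203}{18}\right) 294 = - \frac{9947}{3}$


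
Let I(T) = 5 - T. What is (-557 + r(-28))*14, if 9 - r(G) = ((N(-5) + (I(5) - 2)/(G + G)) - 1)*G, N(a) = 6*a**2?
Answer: 50750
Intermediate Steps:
r(G) = 9 - G*(149 - 1/G) (r(G) = 9 - ((6*(-5)**2 + ((5 - 1*5) - 2)/(G + G)) - 1)*G = 9 - ((6*25 + ((5 - 5) - 2)/((2*G))) - 1)*G = 9 - ((150 + (0 - 2)*(1/(2*G))) - 1)*G = 9 - ((150 - 1/G) - 1)*G = 9 - (149 - 1/G)*G = 9 - G*(149 - 1/G))
(-557 + r(-28))*14 = (-557 + (10 - 149*(-28)))*14 = (-557 + (10 + 4172))*14 = (-557 + 4182)*14 = 3625*14 = 50750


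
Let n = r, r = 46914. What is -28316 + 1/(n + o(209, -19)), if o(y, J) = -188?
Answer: -1323093415/46726 ≈ -28316.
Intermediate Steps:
n = 46914
-28316 + 1/(n + o(209, -19)) = -28316 + 1/(46914 - 188) = -28316 + 1/46726 = -1323093415/46726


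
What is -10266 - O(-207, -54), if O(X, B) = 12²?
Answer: -10410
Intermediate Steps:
O(X, B) = 144
-10266 - O(-207, -54) = -10266 - 1*144 = -10266 - 144 = -10410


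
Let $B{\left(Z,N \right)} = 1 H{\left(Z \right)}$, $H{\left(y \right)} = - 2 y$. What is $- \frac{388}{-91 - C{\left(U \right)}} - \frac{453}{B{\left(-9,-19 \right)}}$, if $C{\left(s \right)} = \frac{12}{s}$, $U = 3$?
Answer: $- \frac{12017}{570} \approx -21.082$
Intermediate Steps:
$B{\left(Z,N \right)} = - 2 Z$ ($B{\left(Z,N \right)} = 1 \left(- 2 Z\right) = - 2 Z$)
$- \frac{388}{-91 - C{\left(U \right)}} - \frac{453}{B{\left(-9,-19 \right)}} = - \frac{388}{-91 - \frac{12}{3}} - \frac{453}{\left(-2\right) \left(-9\right)} = - \frac{388}{-91 - 12 \cdot \frac{1}{3}} - \frac{453}{18} = - \frac{388}{-91 - 4} - \frac{151}{6} = - \frac{388}{-95} - \frac{151}{6} = \left(-388\right) \left(- \frac{1}{95}\right) - \frac{151}{6} = \frac{388}{95} - \frac{151}{6} = - \frac{12017}{570}$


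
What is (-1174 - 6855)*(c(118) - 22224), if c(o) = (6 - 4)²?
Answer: 178404380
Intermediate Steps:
c(o) = 4 (c(o) = 2² = 4)
(-1174 - 6855)*(c(118) - 22224) = (-1174 - 6855)*(4 - 22224) = -8029*(-22220) = 178404380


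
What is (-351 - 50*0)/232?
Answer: -351/232 ≈ -1.5129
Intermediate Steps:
(-351 - 50*0)/232 = (-351 + 0)/232 = (1/232)*(-351) = -351/232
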